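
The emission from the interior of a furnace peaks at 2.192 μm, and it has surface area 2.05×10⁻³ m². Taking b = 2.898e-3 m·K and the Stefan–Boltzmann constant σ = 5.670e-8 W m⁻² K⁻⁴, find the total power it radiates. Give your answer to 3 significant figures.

Wien's law: T = b/λ_max = 2.898×10⁻³/2.192×10⁻⁶ = 1322.08 K.
Area A = 2.05×10⁻³ m².
Then P = σAT⁴ = 5.670×10⁻⁸×2.05×10⁻³×(1322.08)⁴ = 355 W.

P ≈ 355 W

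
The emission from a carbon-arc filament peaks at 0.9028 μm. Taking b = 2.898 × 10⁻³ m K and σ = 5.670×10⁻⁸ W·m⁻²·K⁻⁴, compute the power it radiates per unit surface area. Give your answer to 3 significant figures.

I ≈ 6.02×10⁶ W/m²

Wien's law: T = b/λ_max = 2.898×10⁻³/9.028×10⁻⁷ = 3210.01 K.
Then I = σT⁴ = 5.670×10⁻⁸×(3210.01)⁴ = 6.02×10⁶ W/m².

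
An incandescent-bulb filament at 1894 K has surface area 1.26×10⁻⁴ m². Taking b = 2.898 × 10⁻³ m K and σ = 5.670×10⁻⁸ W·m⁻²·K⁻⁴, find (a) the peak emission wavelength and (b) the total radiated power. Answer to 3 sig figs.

(a) λ_max = b/T = 2.898×10⁻³/1894 = 1.530×10⁻⁶ m = 1.53 μm.
Area A = 1.26×10⁻⁴ m².
(b) P = σAT⁴ = 5.670×10⁻⁸×1.26×10⁻⁴×(1894)⁴ = 91.9 W.

λ_max ≈ 1.53 μm; P ≈ 91.9 W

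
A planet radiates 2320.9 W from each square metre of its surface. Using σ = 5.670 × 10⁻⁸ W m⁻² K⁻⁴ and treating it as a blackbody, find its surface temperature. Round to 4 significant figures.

I = σT⁴, so T = (I/σ)^(1/4) = (2320.9/(5.670×10⁻⁸))^(1/4) = 449.8 K.

T ≈ 449.8 K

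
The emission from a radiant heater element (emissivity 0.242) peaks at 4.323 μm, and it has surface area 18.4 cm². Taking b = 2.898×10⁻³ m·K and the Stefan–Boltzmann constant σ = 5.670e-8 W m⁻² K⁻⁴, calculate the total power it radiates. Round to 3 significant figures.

P ≈ 5.10 W

Wien's law: T = b/λ_max = 2.898×10⁻³/4.323×10⁻⁶ = 670.368 K.
Area A = 18.4 cm² = 1.84×10⁻³ m².
Then P = εσAT⁴ = 0.242×5.670×10⁻⁸×1.84×10⁻³×(670.368)⁴ = 5.10 W.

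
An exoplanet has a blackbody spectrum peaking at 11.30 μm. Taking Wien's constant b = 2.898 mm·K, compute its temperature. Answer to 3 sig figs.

Wien's law gives T = b/λ_max = (2.898×10⁻³ m·K)/(1.130×10⁻⁵ m) = 256 K.

T ≈ 256 K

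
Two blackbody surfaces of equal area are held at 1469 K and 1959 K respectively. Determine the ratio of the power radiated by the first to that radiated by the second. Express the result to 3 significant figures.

With equal areas, P₁/P₂ = (T₁/T₂)⁴ = (1469/1959)⁴ = 0.316.

P₁/P₂ ≈ 0.316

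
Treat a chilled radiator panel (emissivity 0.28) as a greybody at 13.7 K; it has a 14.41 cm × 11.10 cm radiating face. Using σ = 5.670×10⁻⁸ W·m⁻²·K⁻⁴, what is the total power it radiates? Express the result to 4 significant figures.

P ≈ 8.946×10⁻⁶ W

Area A = 0.1441 × 0.1110 = 0.0159951 m².
P = εσAT⁴ = 0.28 × 5.670×10⁻⁸ × 0.0159951 × (13.7)⁴ = 8.946×10⁻⁶ W.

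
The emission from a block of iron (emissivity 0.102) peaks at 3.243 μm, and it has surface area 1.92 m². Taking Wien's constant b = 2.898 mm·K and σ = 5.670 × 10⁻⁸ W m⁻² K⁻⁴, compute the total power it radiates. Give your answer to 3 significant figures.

Wien's law: T = b/λ_max = 2.898×10⁻³/3.243×10⁻⁶ = 893.617 K.
Area A = 1.92 m².
Then P = εσAT⁴ = 0.102×5.670×10⁻⁸×1.92×(893.617)⁴ = 7.08×10³ W.

P ≈ 7.08×10³ W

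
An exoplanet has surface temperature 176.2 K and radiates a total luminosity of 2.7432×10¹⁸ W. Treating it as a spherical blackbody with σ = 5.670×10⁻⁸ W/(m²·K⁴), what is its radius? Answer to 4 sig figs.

R ≈ 6.320×10⁷ m

L = 4πR²σT⁴ ⇒ R = √(L/(4πσT⁴)).
σT⁴ = 54.6521 W/m², so R = √(2.7432×10¹⁸/(4π×54.6521)) = 6.320×10⁷ m.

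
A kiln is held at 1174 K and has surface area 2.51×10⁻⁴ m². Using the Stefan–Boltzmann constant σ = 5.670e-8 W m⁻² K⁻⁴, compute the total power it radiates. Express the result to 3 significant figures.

P ≈ 27.0 W

Area A = 2.51×10⁻⁴ m².
P = σAT⁴ = 5.670×10⁻⁸ × 2.51×10⁻⁴ × (1174)⁴ = 27.0 W.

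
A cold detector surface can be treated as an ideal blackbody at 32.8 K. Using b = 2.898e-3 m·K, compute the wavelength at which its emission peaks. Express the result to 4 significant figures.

λ_max ≈ 88.35 μm

Wien's displacement law: λ_max = b/T = (2.898×10⁻³ m·K)/(32.8 K) = 8.8354×10⁻⁵ m.
That is 88.35 μm, in the infrared range.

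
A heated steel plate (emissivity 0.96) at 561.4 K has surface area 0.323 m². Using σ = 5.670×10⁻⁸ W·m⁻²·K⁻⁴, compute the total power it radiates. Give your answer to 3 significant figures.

Area A = 0.323 m².
P = εσAT⁴ = 0.96 × 5.670×10⁻⁸ × 0.323 × (561.4)⁴ = 1.75×10³ W.

P ≈ 1.75×10³ W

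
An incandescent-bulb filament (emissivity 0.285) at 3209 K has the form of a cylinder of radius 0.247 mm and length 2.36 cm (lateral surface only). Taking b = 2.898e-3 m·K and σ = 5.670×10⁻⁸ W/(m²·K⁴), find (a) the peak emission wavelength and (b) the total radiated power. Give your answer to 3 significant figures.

λ_max ≈ 903 nm; P ≈ 62.8 W

(a) λ_max = b/T = 2.898×10⁻³/3209 = 9.031×10⁻⁷ m = 903 nm.
Lateral area A = 2πrL = 2π×2.47×10⁻⁴×0.0236 = 3.66259×10⁻⁵ m².
(b) P = εσAT⁴ = 0.285×5.670×10⁻⁸×3.66259×10⁻⁵×(3209)⁴ = 62.8 W.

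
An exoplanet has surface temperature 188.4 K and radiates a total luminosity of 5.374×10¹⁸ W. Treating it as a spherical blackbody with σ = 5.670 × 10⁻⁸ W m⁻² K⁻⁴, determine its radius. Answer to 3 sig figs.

R ≈ 7.74×10⁷ m

L = 4πR²σT⁴ ⇒ R = √(L/(4πσT⁴)).
σT⁴ = 71.4343 W/m², so R = √(5.374×10¹⁸/(4π×71.4343)) = 7.74×10⁷ m.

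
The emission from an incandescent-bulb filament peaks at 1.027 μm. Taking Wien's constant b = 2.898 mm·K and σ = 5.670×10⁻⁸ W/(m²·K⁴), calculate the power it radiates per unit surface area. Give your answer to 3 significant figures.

I ≈ 3.59×10⁶ W/m²

Wien's law: T = b/λ_max = 2.898×10⁻³/1.027×10⁻⁶ = 2821.81 K.
Then I = σT⁴ = 5.670×10⁻⁸×(2821.81)⁴ = 3.59×10⁶ W/m².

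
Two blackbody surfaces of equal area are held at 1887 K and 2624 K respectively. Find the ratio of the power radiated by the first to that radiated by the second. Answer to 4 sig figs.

With equal areas, P₁/P₂ = (T₁/T₂)⁴ = (1887/2624)⁴ = 0.2674.

P₁/P₂ ≈ 0.2674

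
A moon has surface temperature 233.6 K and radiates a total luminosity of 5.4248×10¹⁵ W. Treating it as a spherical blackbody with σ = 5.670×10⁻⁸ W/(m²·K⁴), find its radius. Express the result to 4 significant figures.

L = 4πR²σT⁴ ⇒ R = √(L/(4πσT⁴)).
σT⁴ = 168.840 W/m², so R = √(5.4248×10¹⁵/(4π×168.840)) = 1.599×10⁶ m.

R ≈ 1.599×10⁶ m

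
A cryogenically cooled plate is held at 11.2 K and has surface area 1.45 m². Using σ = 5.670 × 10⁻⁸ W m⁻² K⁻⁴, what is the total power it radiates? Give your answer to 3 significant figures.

P ≈ 1.29×10⁻³ W

Area A = 1.45 m².
P = σAT⁴ = 5.670×10⁻⁸ × 1.45 × (11.2)⁴ = 1.29×10⁻³ W.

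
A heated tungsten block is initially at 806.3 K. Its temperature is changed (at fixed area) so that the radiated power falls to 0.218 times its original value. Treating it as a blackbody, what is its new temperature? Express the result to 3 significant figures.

T₂ ≈ 551 K

P ∝ T⁴, so T₂/T₁ = (P₂/P₁)^(1/4) = (0.218)^(1/4) = 0.683304.
T₂ = 806.3 × 0.683304 = 551 K.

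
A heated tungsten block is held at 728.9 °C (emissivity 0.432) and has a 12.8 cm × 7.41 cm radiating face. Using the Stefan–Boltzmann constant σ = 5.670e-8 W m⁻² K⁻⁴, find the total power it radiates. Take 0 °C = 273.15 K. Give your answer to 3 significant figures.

T = 728.9 °C + 273.15 = 1002.05 K.
Area A = 0.128 × 0.0741 = 9.4848×10⁻³ m².
P = εσAT⁴ = 0.432 × 5.670×10⁻⁸ × 9.4848×10⁻³ × (1002.05)⁴ = 234 W.

P ≈ 234 W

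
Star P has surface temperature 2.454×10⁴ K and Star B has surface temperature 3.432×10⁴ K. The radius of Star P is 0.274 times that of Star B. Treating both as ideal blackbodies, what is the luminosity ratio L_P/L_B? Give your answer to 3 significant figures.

L ∝ R²T⁴, so L_P/L_B = (R_P/R_B)²(T_P/T_B)⁴ = (0.274)² × (2.454×10⁴/3.432×10⁴)⁴ = 0.075076 × 0.261402 = 0.0196.

L_P/L_B ≈ 0.0196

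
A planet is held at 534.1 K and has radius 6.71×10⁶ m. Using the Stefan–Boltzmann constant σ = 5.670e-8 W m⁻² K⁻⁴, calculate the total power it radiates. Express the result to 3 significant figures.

Surface area A = 4πR² = 4π(6.71×10⁶ m)² = 5.65790×10¹⁴ m².
P = σAT⁴ = 5.670×10⁻⁸ × 5.65790×10¹⁴ × (534.1)⁴ = 2.61×10¹⁸ W.

P ≈ 2.61×10¹⁸ W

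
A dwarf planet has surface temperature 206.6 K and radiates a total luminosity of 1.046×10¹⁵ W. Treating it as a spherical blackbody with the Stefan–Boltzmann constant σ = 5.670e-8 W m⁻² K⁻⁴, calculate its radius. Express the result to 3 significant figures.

R ≈ 8.98×10⁵ m

L = 4πR²σT⁴ ⇒ R = √(L/(4πσT⁴)).
σT⁴ = 103.301 W/m², so R = √(1.046×10¹⁵/(4π×103.301)) = 8.98×10⁵ m.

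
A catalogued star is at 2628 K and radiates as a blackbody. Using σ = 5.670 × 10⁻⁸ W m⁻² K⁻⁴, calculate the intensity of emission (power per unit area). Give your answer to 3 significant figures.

Stefan–Boltzmann: I = σT⁴ = 5.670×10⁻⁸ × (2628)⁴ = 2.70×10⁶ W/m².

I ≈ 2.70×10⁶ W/m²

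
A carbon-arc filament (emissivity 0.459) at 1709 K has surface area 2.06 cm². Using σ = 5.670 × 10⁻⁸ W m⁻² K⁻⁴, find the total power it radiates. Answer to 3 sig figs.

Area A = 2.06 cm² = 2.06×10⁻⁴ m².
P = εσAT⁴ = 0.459 × 5.670×10⁻⁸ × 2.06×10⁻⁴ × (1709)⁴ = 45.7 W.

P ≈ 45.7 W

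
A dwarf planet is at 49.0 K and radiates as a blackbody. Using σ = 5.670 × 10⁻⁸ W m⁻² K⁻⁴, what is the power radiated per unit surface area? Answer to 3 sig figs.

Stefan–Boltzmann: I = σT⁴ = 5.670×10⁻⁸ × (49.0)⁴ = 0.327 W/m².

I ≈ 0.327 W/m²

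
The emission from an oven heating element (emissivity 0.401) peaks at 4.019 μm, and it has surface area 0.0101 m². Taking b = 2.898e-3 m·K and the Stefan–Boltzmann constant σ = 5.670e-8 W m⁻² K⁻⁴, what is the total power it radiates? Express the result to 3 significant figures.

Wien's law: T = b/λ_max = 2.898×10⁻³/4.019×10⁻⁶ = 721.075 K.
Area A = 0.0101 m².
Then P = εσAT⁴ = 0.401×5.670×10⁻⁸×0.0101×(721.075)⁴ = 62.1 W.

P ≈ 62.1 W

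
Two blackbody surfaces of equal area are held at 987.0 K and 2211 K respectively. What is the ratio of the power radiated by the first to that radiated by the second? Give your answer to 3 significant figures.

With equal areas, P₁/P₂ = (T₁/T₂)⁴ = (987.0/2211)⁴ = 0.0397.

P₁/P₂ ≈ 0.0397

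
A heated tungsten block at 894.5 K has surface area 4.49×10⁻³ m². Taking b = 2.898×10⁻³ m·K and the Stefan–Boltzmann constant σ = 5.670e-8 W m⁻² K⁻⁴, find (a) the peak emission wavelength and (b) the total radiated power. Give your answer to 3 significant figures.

(a) λ_max = b/T = 2.898×10⁻³/894.5 = 3.240×10⁻⁶ m = 3.24 μm.
Area A = 4.49×10⁻³ m².
(b) P = σAT⁴ = 5.670×10⁻⁸×4.49×10⁻³×(894.5)⁴ = 163 W.

λ_max ≈ 3.24 μm; P ≈ 163 W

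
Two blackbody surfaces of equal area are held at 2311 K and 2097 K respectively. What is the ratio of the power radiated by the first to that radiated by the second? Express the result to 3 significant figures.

With equal areas, P₁/P₂ = (T₁/T₂)⁴ = (2311/2097)⁴ = 1.48.

P₁/P₂ ≈ 1.48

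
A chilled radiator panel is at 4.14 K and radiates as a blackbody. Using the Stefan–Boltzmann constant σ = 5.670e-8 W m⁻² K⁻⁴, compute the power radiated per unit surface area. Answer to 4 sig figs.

I ≈ 1.666×10⁻⁵ W/m²

Stefan–Boltzmann: I = σT⁴ = 5.670×10⁻⁸ × (4.14)⁴ = 1.666×10⁻⁵ W/m².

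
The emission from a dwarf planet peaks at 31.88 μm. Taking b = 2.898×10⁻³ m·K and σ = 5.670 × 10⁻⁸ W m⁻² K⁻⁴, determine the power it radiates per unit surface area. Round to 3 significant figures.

I ≈ 3.87 W/m²

Wien's law: T = b/λ_max = 2.898×10⁻³/3.188×10⁻⁵ = 90.9034 K.
Then I = σT⁴ = 5.670×10⁻⁸×(90.9034)⁴ = 3.87 W/m².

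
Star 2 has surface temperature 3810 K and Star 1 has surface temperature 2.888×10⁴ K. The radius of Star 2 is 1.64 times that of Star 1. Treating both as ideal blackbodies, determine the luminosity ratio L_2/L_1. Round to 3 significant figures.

L ∝ R²T⁴, so L_2/L_1 = (R_2/R_1)²(T_2/T_1)⁴ = (1.64)² × (3810/2.888×10⁴)⁴ = 2.6896 × 3.02908×10⁻⁴ = 8.15×10⁻⁴.

L_2/L_1 ≈ 8.15×10⁻⁴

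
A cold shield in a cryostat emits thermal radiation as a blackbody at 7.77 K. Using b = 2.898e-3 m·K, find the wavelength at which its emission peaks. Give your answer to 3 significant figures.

Wien's displacement law: λ_max = b/T = (2.898×10⁻³ m·K)/(7.77 K) = 3.730×10⁻⁴ m.
That is 3.73×10⁻⁴ m, in the infrared range.

λ_max ≈ 3.73×10⁻⁴ m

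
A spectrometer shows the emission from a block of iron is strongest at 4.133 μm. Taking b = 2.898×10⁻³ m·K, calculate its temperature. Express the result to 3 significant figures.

T ≈ 701 K

Wien's law gives T = b/λ_max = (2.898×10⁻³ m·K)/(4.133×10⁻⁶ m) = 701 K.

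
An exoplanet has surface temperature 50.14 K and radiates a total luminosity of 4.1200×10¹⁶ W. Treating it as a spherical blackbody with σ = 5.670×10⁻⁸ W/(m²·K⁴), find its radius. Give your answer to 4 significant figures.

R ≈ 9.565×10⁷ m

L = 4πR²σT⁴ ⇒ R = √(L/(4πσT⁴)).
σT⁴ = 0.358361 W/m², so R = √(4.1200×10¹⁶/(4π×0.358361)) = 9.565×10⁷ m.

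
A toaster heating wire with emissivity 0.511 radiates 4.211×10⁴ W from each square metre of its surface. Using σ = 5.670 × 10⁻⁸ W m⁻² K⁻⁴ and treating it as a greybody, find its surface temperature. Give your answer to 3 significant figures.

T ≈ 1.10×10³ K

I = εσT⁴, so T = (I/εσ)^(1/4) = (4.211×10⁴/(0.511×5.670×10⁻⁸))^(1/4) = 1.10×10³ K.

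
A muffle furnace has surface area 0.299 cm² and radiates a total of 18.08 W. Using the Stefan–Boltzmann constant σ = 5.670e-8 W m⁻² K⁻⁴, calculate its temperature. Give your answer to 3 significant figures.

Area A = 0.299 cm² = 2.99×10⁻⁵ m².
P = σAT⁴ ⇒ T = (P/(σA))^(1/4) = (18.08/(5.670×10⁻⁸×2.99×10⁻⁵))^(1/4) = 1.81×10³ K.

T ≈ 1.81×10³ K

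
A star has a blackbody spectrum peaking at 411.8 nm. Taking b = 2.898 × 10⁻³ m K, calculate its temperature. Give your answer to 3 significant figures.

Wien's law gives T = b/λ_max = (2.898×10⁻³ m·K)/(4.118×10⁻⁷ m) = 7.04×10³ K.

T ≈ 7.04×10³ K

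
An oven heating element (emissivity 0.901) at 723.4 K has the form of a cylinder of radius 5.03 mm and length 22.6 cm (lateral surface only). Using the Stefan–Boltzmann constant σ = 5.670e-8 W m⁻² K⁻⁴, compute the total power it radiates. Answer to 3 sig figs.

Lateral area A = 2πrL = 2π×5.03×10⁻³×0.226 = 7.14260×10⁻³ m².
P = εσAT⁴ = 0.901 × 5.670×10⁻⁸ × 7.14260×10⁻³ × (723.4)⁴ = 99.9 W.

P ≈ 99.9 W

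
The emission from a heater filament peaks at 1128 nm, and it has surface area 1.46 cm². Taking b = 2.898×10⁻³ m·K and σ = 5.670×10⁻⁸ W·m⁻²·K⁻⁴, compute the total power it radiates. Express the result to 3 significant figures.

P ≈ 361 W

Wien's law: T = b/λ_max = 2.898×10⁻³/1.128×10⁻⁶ = 2569.15 K.
Area A = 1.46 cm² = 1.46×10⁻⁴ m².
Then P = σAT⁴ = 5.670×10⁻⁸×1.46×10⁻⁴×(2569.15)⁴ = 361 W.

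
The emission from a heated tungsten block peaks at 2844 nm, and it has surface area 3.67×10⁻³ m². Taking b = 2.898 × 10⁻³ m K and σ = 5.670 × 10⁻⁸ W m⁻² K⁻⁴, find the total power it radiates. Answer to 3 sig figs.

P ≈ 224 W

Wien's law: T = b/λ_max = 2.898×10⁻³/2.844×10⁻⁶ = 1018.99 K.
Area A = 3.67×10⁻³ m².
Then P = σAT⁴ = 5.670×10⁻⁸×3.67×10⁻³×(1018.99)⁴ = 224 W.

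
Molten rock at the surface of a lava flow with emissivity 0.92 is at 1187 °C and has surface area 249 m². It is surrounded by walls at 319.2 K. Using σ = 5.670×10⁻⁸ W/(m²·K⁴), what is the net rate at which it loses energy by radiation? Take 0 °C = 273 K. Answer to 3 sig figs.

Net loss ≈ 5.89×10⁷ W

T = 1187 °C + 273 = 1460 K.
Area A = 249 m².
Net radiated power P_net = εσA(T⁴ − T₀⁴) = 0.92×5.670×10⁻⁸×249×(1460⁴ − 319.2⁴).
T⁴ − T₀⁴ = 4.54372×10¹² − 1.03813×10¹⁰ = 4.53334×10¹² K⁴, so P_net = 5.89×10⁷ W.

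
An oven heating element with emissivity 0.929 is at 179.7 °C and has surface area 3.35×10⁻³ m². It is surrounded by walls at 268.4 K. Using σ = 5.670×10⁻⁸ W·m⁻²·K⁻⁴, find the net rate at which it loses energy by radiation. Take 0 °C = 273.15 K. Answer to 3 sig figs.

T = 179.7 °C + 273.15 = 452.85 K.
Area A = 3.35×10⁻³ m².
Net radiated power P_net = εσA(T⁴ − T₀⁴) = 0.929×5.670×10⁻⁸×3.35×10⁻³×(452.85⁴ − 268.4⁴).
T⁴ − T₀⁴ = 4.20550×10¹⁰ − 5.18955×10⁹ = 3.68654×10¹⁰ K⁴, so P_net = 6.51 W.

Net loss ≈ 6.51 W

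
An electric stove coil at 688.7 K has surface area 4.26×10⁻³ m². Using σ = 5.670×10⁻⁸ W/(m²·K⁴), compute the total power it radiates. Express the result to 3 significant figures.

P ≈ 54.3 W

Area A = 4.26×10⁻³ m².
P = σAT⁴ = 5.670×10⁻⁸ × 4.26×10⁻³ × (688.7)⁴ = 54.3 W.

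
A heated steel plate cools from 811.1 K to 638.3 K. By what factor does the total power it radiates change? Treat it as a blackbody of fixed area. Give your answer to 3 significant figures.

P₂/P₁ ≈ 0.384

P ∝ T⁴, so P₂/P₁ = (T₂/T₁)⁴ = (638.3/811.1)⁴ = (0.786956)⁴ = 0.384.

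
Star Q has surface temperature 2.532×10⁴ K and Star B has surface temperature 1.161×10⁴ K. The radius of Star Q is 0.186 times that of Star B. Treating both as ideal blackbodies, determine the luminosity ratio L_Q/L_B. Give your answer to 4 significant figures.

L_Q/L_B ≈ 0.7826

L ∝ R²T⁴, so L_Q/L_B = (R_Q/R_B)²(T_Q/T_B)⁴ = (0.186)² × (2.532×10⁴/1.161×10⁴)⁴ = 0.034596 × 22.6217 = 0.7826.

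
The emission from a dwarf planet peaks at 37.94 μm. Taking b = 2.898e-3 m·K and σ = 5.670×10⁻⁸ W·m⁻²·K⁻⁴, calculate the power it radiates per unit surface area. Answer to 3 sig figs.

I ≈ 1.93 W/m²

Wien's law: T = b/λ_max = 2.898×10⁻³/3.794×10⁻⁵ = 76.3838 K.
Then I = σT⁴ = 5.670×10⁻⁸×(76.3838)⁴ = 1.93 W/m².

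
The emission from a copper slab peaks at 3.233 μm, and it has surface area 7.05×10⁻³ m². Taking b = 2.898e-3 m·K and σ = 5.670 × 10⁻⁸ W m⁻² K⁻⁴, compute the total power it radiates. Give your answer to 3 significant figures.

P ≈ 258 W

Wien's law: T = b/λ_max = 2.898×10⁻³/3.233×10⁻⁶ = 896.381 K.
Area A = 7.05×10⁻³ m².
Then P = σAT⁴ = 5.670×10⁻⁸×7.05×10⁻³×(896.381)⁴ = 258 W.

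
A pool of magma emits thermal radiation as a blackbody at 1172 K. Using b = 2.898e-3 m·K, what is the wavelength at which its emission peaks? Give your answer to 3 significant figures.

Wien's displacement law: λ_max = b/T = (2.898×10⁻³ m·K)/(1172 K) = 2.473×10⁻⁶ m.
That is 2.47 μm, in the infrared range.

λ_max ≈ 2.47 μm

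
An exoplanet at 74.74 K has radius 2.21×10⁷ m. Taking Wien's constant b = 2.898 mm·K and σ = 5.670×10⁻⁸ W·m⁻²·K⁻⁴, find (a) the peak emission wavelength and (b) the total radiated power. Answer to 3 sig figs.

λ_max ≈ 38.8 μm; P ≈ 1.09×10¹⁶ W

(a) λ_max = b/T = 2.898×10⁻³/74.74 = 3.877×10⁻⁵ m = 38.8 μm.
Surface area A = 4πR² = 4π(2.21×10⁷ m)² = 6.13754×10¹⁵ m².
(b) P = σAT⁴ = 5.670×10⁻⁸×6.13754×10¹⁵×(74.74)⁴ = 1.09×10¹⁶ W.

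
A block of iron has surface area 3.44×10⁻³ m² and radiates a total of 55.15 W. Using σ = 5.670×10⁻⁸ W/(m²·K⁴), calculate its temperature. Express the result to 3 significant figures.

Area A = 3.44×10⁻³ m².
P = σAT⁴ ⇒ T = (P/(σA))^(1/4) = (55.15/(5.670×10⁻⁸×3.44×10⁻³))^(1/4) = 729 K.

T ≈ 729 K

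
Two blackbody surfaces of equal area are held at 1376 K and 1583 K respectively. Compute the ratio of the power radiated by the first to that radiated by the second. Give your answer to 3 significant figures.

With equal areas, P₁/P₂ = (T₁/T₂)⁴ = (1376/1583)⁴ = 0.571.

P₁/P₂ ≈ 0.571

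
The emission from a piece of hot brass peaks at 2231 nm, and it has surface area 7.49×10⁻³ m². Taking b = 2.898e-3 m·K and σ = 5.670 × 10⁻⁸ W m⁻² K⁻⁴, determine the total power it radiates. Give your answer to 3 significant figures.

Wien's law: T = b/λ_max = 2.898×10⁻³/2.231×10⁻⁶ = 1298.97 K.
Area A = 7.49×10⁻³ m².
Then P = σAT⁴ = 5.670×10⁻⁸×7.49×10⁻³×(1298.97)⁴ = 1.21×10³ W.

P ≈ 1.21×10³ W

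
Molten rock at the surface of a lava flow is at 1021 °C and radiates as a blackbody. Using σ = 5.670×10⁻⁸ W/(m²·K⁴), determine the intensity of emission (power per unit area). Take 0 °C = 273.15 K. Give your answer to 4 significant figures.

I ≈ 1.590×10⁵ W/m²

T = 1021 °C + 273.15 = 1294.15 K.
Stefan–Boltzmann: I = σT⁴ = 5.670×10⁻⁸ × (1294.15)⁴ = 1.590×10⁵ W/m².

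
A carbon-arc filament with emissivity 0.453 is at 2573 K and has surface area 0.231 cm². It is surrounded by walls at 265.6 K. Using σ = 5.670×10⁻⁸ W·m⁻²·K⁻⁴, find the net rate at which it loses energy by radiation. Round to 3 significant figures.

Area A = 0.231 cm² = 2.31×10⁻⁵ m².
Net radiated power P_net = εσA(T⁴ − T₀⁴) = 0.453×5.670×10⁻⁸×2.31×10⁻⁵×(2573⁴ − 265.6⁴).
T⁴ − T₀⁴ = 4.38288×10¹³ − 4.97637×10⁹ = 4.38238×10¹³ K⁴, so P_net = 26.0 W.

Net loss ≈ 26.0 W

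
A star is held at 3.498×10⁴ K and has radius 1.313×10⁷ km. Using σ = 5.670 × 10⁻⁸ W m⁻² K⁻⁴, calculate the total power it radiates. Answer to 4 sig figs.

P ≈ 1.839×10³² W

Surface area A = 4πR² = 4π(1.313×10¹⁰ m)² = 2.16640×10²¹ m².
P = σAT⁴ = 5.670×10⁻⁸ × 2.16640×10²¹ × (3.498×10⁴)⁴ = 1.839×10³² W.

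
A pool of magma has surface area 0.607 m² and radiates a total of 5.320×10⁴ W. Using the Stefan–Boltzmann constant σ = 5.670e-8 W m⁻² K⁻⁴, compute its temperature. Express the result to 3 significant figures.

T ≈ 1.12×10³ K

Area A = 0.607 m².
P = σAT⁴ ⇒ T = (P/(σA))^(1/4) = (5.320×10⁴/(5.670×10⁻⁸×0.607))^(1/4) = 1.12×10³ K.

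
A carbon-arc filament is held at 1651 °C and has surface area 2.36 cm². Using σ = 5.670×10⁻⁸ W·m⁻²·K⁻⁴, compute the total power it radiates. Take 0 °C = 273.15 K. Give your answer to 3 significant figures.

P ≈ 183 W

T = 1651 °C + 273.15 = 1924.15 K.
Area A = 2.36 cm² = 2.36×10⁻⁴ m².
P = σAT⁴ = 5.670×10⁻⁸ × 2.36×10⁻⁴ × (1924.15)⁴ = 183 W.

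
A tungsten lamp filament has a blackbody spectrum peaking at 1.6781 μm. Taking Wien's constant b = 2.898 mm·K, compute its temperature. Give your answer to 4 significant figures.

Wien's law gives T = b/λ_max = (2.898×10⁻³ m·K)/(1.6781×10⁻⁶ m) = 1727 K.

T ≈ 1727 K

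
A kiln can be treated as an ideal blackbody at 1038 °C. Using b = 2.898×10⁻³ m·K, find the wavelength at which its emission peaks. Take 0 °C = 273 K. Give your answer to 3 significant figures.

λ_max ≈ 2.21×10³ nm

T = 1038 °C + 273 = 1311 K.
Wien's displacement law: λ_max = b/T = (2.898×10⁻³ m·K)/(1311 K) = 2.211×10⁻⁶ m.
That is 2.21×10³ nm, in the infrared range.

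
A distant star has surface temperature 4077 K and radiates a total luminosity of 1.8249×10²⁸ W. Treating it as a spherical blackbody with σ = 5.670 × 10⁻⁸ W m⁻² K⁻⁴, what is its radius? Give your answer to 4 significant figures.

R ≈ 9.628×10⁹ m

L = 4πR²σT⁴ ⇒ R = √(L/(4πσT⁴)).
σT⁴ = 1.56656×10⁷ W/m², so R = √(1.8249×10²⁸/(4π×1.56656×10⁷)) = 9.628×10⁹ m.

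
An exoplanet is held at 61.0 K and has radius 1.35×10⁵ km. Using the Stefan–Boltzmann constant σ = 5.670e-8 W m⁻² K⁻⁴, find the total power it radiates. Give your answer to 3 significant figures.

Surface area A = 4πR² = 4π(1.35×10⁸ m)² = 2.29022×10¹⁷ m².
P = σAT⁴ = 5.670×10⁻⁸ × 2.29022×10¹⁷ × (61.0)⁴ = 1.80×10¹⁷ W.

P ≈ 1.80×10¹⁷ W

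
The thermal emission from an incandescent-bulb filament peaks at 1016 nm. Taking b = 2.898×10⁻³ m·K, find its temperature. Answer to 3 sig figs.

Wien's law gives T = b/λ_max = (2.898×10⁻³ m·K)/(1.016×10⁻⁶ m) = 2.85×10³ K.

T ≈ 2.85×10³ K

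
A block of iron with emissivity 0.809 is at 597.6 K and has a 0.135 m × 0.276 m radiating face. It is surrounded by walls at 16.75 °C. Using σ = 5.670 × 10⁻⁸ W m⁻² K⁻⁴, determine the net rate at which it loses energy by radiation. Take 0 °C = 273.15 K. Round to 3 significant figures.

Net loss ≈ 206 W

Surroundings: T = 16.75 °C + 273.15 = 289.90 K.
Area A = 0.135 × 0.276 = 0.03726 m².
Net radiated power P_net = εσA(T⁴ − T₀⁴) = 0.809×5.670×10⁻⁸×0.03726×(597.6⁴ − 289.90⁴).
T⁴ − T₀⁴ = 1.27539×10¹¹ − 7.06306×10⁹ = 1.20476×10¹¹ K⁴, so P_net = 206 W.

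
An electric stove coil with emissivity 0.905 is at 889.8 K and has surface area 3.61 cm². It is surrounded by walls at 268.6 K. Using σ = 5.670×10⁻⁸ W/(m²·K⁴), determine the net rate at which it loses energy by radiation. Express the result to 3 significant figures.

Net loss ≈ 11.5 W

Area A = 3.61 cm² = 3.61×10⁻⁴ m².
Net radiated power P_net = εσA(T⁴ − T₀⁴) = 0.905×5.670×10⁻⁸×3.61×10⁻⁴×(889.8⁴ − 268.6⁴).
T⁴ − T₀⁴ = 6.26859×10¹¹ − 5.20504×10⁹ = 6.21654×10¹¹ K⁴, so P_net = 11.5 W.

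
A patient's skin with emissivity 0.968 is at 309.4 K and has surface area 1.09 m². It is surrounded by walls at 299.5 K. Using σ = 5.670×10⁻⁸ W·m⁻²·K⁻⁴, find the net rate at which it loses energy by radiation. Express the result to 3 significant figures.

Net loss ≈ 66.9 W

Area A = 1.09 m².
Net radiated power P_net = εσA(T⁴ − T₀⁴) = 0.968×5.670×10⁻⁸×1.09×(309.4⁴ − 299.5⁴).
T⁴ − T₀⁴ = 9.16392×10⁹ − 8.04613×10⁹ = 1.11779×10⁹ K⁴, so P_net = 66.9 W.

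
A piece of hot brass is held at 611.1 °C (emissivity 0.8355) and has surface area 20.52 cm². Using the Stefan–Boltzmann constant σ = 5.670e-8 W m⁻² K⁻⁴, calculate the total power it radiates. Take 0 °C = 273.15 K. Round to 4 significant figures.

P ≈ 59.43 W

T = 611.1 °C + 273.15 = 884.25 K.
Area A = 20.52 cm² = 2.052×10⁻³ m².
P = εσAT⁴ = 0.8355 × 5.670×10⁻⁸ × 2.052×10⁻³ × (884.25)⁴ = 59.43 W.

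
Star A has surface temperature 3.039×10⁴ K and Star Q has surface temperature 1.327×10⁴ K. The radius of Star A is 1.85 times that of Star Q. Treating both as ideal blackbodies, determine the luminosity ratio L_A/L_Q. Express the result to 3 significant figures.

L_A/L_Q ≈ 94.1

L ∝ R²T⁴, so L_A/L_Q = (R_A/R_Q)²(T_A/T_Q)⁴ = (1.85)² × (3.039×10⁴/1.327×10⁴)⁴ = 3.4225 × 27.5067 = 94.1.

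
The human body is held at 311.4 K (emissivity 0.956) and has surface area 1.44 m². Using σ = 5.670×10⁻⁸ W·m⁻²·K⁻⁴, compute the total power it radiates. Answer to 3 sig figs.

P ≈ 734 W

Area A = 1.44 m².
P = εσAT⁴ = 0.956 × 5.670×10⁻⁸ × 1.44 × (311.4)⁴ = 734 W.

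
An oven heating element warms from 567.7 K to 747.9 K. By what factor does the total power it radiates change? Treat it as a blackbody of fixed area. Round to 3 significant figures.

P ∝ T⁴, so P₂/P₁ = (T₂/T₁)⁴ = (747.9/567.7)⁴ = (1.31742)⁴ = 3.01.

P₂/P₁ ≈ 3.01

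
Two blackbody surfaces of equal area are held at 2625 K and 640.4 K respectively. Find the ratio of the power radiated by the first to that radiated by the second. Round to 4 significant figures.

P₁/P₂ ≈ 282.3

With equal areas, P₁/P₂ = (T₁/T₂)⁴ = (2625/640.4)⁴ = 282.3.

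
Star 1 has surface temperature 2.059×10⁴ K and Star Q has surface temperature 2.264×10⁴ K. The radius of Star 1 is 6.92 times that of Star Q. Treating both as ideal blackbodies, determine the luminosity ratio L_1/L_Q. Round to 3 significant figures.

L_1/L_Q ≈ 32.8

L ∝ R²T⁴, so L_1/L_Q = (R_1/R_Q)²(T_1/T_Q)⁴ = (6.92)² × (2.059×10⁴/2.264×10⁴)⁴ = 47.8864 × 0.684100 = 32.8.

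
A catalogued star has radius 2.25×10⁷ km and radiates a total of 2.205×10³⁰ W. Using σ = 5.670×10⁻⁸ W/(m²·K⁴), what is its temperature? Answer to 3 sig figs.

Surface area A = 4πR² = 4π(2.25×10¹⁰ m)² = 6.36173×10²¹ m².
P = σAT⁴ ⇒ T = (P/(σA))^(1/4) = (2.205×10³⁰/(5.670×10⁻⁸×6.36173×10²¹))^(1/4) = 8.84×10³ K.

T ≈ 8.84×10³ K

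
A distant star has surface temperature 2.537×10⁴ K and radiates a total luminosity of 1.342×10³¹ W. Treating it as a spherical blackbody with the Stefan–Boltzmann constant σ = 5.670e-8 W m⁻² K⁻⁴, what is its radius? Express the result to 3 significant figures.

R ≈ 6.74×10⁹ m

L = 4πR²σT⁴ ⇒ R = √(L/(4πσT⁴)).
σT⁴ = 2.34890×10¹⁰ W/m², so R = √(1.342×10³¹/(4π×2.34890×10¹⁰)) = 6.74×10⁹ m.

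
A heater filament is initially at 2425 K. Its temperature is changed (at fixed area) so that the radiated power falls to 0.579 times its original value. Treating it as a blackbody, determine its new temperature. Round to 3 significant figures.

P ∝ T⁴, so T₂/T₁ = (P₂/P₁)^(1/4) = (0.579)^(1/4) = 0.872308.
T₂ = 2425 × 0.872308 = 2.12×10³ K.

T₂ ≈ 2.12×10³ K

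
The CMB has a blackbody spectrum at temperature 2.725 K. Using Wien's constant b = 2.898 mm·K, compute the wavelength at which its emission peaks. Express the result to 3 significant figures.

Wien's displacement law: λ_max = b/T = (2.898×10⁻³ m·K)/(2.725 K) = 1.063×10⁻³ m.
That is 1.06 mm, in the microwave range.

λ_max ≈ 1.06 mm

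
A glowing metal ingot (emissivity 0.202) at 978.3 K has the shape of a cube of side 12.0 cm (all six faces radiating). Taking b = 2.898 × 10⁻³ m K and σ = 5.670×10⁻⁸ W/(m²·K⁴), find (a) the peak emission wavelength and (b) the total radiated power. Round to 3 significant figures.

(a) λ_max = b/T = 2.898×10⁻³/978.3 = 2.962×10⁻⁶ m = 2.96×10³ nm.
Area A = 6s² = 6×(0.120 m)² = 0.0864 m².
(b) P = εσAT⁴ = 0.202×5.670×10⁻⁸×0.0864×(978.3)⁴ = 906 W.

λ_max ≈ 2.96×10³ nm; P ≈ 906 W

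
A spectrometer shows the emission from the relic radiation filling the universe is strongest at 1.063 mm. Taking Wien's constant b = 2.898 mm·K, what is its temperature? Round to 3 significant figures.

Wien's law gives T = b/λ_max = (2.898×10⁻³ m·K)/(1.063×10⁻³ m) = 2.73 K.

T ≈ 2.73 K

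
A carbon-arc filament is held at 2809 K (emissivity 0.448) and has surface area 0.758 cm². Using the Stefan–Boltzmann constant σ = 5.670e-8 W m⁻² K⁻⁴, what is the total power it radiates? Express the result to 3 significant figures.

P ≈ 120 W

Area A = 0.758 cm² = 7.58×10⁻⁵ m².
P = εσAT⁴ = 0.448 × 5.670×10⁻⁸ × 7.58×10⁻⁵ × (2809)⁴ = 120 W.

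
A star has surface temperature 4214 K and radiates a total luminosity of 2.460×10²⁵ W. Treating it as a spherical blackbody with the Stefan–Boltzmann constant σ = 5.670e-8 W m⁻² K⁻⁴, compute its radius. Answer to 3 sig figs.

R ≈ 3.31×10⁸ m

L = 4πR²σT⁴ ⇒ R = √(L/(4πσT⁴)).
σT⁴ = 1.78797×10⁷ W/m², so R = √(2.460×10²⁵/(4π×1.78797×10⁷)) = 3.31×10⁸ m.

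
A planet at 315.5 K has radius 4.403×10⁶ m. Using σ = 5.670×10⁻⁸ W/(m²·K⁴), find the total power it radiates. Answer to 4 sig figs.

P ≈ 1.369×10¹⁷ W

Surface area A = 4πR² = 4π(4.403×10⁶ m)² = 2.43617×10¹⁴ m².
P = σAT⁴ = 5.670×10⁻⁸ × 2.43617×10¹⁴ × (315.5)⁴ = 1.369×10¹⁷ W.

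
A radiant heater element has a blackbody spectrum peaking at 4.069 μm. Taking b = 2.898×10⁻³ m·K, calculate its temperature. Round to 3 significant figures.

T ≈ 712 K

Wien's law gives T = b/λ_max = (2.898×10⁻³ m·K)/(4.069×10⁻⁶ m) = 712 K.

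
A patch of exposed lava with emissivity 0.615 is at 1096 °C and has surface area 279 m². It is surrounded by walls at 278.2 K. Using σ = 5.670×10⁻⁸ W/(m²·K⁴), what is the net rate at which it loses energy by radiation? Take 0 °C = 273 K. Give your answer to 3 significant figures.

T = 1096 °C + 273 = 1369 K.
Area A = 279 m².
Net radiated power P_net = εσA(T⁴ − T₀⁴) = 0.615×5.670×10⁻⁸×279×(1369⁴ − 278.2⁴).
T⁴ − T₀⁴ = 3.51248×10¹² − 5.99002×10⁹ = 3.50649×10¹² K⁴, so P_net = 3.41×10⁷ W.

Net loss ≈ 3.41×10⁷ W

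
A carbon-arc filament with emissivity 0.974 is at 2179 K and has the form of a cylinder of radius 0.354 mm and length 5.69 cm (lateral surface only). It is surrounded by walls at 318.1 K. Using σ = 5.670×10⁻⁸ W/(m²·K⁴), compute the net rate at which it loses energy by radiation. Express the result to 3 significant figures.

Net loss ≈ 157 W

Lateral area A = 2πrL = 2π×3.54×10⁻⁴×0.0569 = 1.26560×10⁻⁴ m².
Net radiated power P_net = εσA(T⁴ − T₀⁴) = 0.974×5.670×10⁻⁸×1.26560×10⁻⁴×(2179⁴ − 318.1⁴).
T⁴ − T₀⁴ = 2.25439×10¹³ − 1.02389×10¹⁰ = 2.25337×10¹³ K⁴, so P_net = 157 W.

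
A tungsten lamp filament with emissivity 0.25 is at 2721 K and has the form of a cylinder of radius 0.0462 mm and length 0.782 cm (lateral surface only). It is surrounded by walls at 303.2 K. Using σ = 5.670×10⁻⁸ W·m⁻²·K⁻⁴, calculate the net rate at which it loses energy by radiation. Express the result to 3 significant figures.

Net loss ≈ 1.76 W

Lateral area A = 2πrL = 2π×4.62×10⁻⁵×7.82×10⁻³ = 2.27001×10⁻⁶ m².
Net radiated power P_net = εσA(T⁴ − T₀⁴) = 0.25×5.670×10⁻⁸×2.27001×10⁻⁶×(2721⁴ − 303.2⁴).
T⁴ − T₀⁴ = 5.48169×10¹³ − 8.45117×10⁹ = 5.48084×10¹³ K⁴, so P_net = 1.76 W.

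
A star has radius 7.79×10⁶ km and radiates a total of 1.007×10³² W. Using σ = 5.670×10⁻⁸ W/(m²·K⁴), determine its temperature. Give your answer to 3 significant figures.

T ≈ 3.91×10⁴ K

Surface area A = 4πR² = 4π(7.79×10⁹ m)² = 7.62579×10²⁰ m².
P = σAT⁴ ⇒ T = (P/(σA))^(1/4) = (1.007×10³²/(5.670×10⁻⁸×7.62579×10²⁰))^(1/4) = 3.91×10⁴ K.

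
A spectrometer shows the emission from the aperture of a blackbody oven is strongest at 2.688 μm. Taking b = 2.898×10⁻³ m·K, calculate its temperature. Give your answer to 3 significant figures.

T ≈ 1.08×10³ K

Wien's law gives T = b/λ_max = (2.898×10⁻³ m·K)/(2.688×10⁻⁶ m) = 1.08×10³ K.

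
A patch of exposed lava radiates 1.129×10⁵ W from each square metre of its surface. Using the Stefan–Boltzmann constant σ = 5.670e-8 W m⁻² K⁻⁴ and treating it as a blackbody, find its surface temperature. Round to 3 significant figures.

T ≈ 1.19×10³ K

I = σT⁴, so T = (I/σ)^(1/4) = (1.129×10⁵/(5.670×10⁻⁸))^(1/4) = 1.19×10³ K.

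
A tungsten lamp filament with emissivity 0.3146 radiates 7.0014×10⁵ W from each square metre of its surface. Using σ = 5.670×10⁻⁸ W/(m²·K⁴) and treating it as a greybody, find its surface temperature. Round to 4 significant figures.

I = εσT⁴, so T = (I/εσ)^(1/4) = (7.0014×10⁵/(0.3146×5.670×10⁻⁸))^(1/4) = 2503 K.

T ≈ 2503 K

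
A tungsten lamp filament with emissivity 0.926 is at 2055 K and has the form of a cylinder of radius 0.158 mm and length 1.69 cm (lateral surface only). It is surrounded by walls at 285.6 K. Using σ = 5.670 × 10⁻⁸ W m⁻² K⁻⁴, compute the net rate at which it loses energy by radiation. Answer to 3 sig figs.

Lateral area A = 2πrL = 2π×1.58×10⁻⁴×0.0169 = 1.67774×10⁻⁵ m².
Net radiated power P_net = εσA(T⁴ − T₀⁴) = 0.926×5.670×10⁻⁸×1.67774×10⁻⁵×(2055⁴ − 285.6⁴).
T⁴ − T₀⁴ = 1.78339×10¹³ − 6.65323×10⁹ = 1.78272×10¹³ K⁴, so P_net = 15.7 W.

Net loss ≈ 15.7 W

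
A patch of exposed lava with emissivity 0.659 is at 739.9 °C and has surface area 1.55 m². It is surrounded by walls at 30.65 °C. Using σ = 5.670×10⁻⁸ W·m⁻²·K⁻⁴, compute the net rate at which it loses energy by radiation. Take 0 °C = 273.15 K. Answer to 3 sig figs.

Net loss ≈ 6.05×10⁴ W

T = 739.9 °C + 273.15 = 1013.05 K.
Surroundings: T = 30.65 °C + 273.15 = 303.80 K.
Area A = 1.55 m².
Net radiated power P_net = εσA(T⁴ − T₀⁴) = 0.659×5.670×10⁻⁸×1.55×(1013.05⁴ − 303.80⁴).
T⁴ − T₀⁴ = 1.05323×10¹² − 8.51826×10⁹ = 1.04471×10¹² K⁴, so P_net = 6.05×10⁴ W.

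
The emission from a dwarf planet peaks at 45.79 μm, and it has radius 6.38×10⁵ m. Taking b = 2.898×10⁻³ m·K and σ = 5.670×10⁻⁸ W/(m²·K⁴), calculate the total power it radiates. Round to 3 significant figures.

Wien's law: T = b/λ_max = 2.898×10⁻³/4.579×10⁻⁵ = 63.2889 K.
Surface area A = 4πR² = 4π(6.38×10⁵ m)² = 5.11507×10¹² m².
Then P = σAT⁴ = 5.670×10⁻⁸×5.11507×10¹²×(63.2889)⁴ = 4.65×10¹² W.

P ≈ 4.65×10¹² W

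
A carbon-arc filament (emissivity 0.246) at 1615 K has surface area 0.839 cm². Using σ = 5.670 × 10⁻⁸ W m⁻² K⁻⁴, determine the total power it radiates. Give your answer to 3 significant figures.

Area A = 0.839 cm² = 8.39×10⁻⁵ m².
P = εσAT⁴ = 0.246 × 5.670×10⁻⁸ × 8.39×10⁻⁵ × (1615)⁴ = 7.96 W.

P ≈ 7.96 W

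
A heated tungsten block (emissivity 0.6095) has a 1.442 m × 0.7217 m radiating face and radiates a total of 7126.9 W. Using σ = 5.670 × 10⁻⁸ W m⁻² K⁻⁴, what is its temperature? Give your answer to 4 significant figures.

Area A = 1.442 × 0.7217 = 1.04069 m².
P = εσAT⁴ ⇒ T = (P/(εσA))^(1/4) = (7126.9/(0.6095×5.670×10⁻⁸×1.04069))^(1/4) = 667.2 K.

T ≈ 667.2 K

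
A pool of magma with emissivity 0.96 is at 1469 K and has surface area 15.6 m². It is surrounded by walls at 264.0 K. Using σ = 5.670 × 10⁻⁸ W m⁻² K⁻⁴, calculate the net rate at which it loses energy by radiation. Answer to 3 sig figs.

Net loss ≈ 3.95×10⁶ W

Area A = 15.6 m².
Net radiated power P_net = εσA(T⁴ − T₀⁴) = 0.96×5.670×10⁻⁸×15.6×(1469⁴ − 264.0⁴).
T⁴ − T₀⁴ = 4.65680×10¹² − 4.85753×10⁹ = 4.65194×10¹² K⁴, so P_net = 3.95×10⁶ W.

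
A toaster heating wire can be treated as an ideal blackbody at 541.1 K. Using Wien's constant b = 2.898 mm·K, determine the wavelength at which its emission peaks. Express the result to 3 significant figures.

Wien's displacement law: λ_max = b/T = (2.898×10⁻³ m·K)/(541.1 K) = 5.356×10⁻⁶ m.
That is 5.36 μm, in the infrared range.

λ_max ≈ 5.36 μm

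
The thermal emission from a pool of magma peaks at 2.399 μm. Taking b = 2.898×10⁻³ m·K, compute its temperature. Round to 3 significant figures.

Wien's law gives T = b/λ_max = (2.898×10⁻³ m·K)/(2.399×10⁻⁶ m) = 1.21×10³ K.

T ≈ 1.21×10³ K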